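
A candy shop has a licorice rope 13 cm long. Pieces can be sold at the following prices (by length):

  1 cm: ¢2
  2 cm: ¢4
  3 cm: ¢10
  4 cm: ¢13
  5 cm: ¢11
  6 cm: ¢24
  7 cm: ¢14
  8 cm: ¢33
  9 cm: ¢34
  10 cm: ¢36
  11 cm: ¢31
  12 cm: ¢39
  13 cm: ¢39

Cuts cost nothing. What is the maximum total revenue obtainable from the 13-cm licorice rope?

Let best[k] be the best obtainable value from length k. For each k, try every first piece i and keep the best of price[i] + best[k−i].
best[1] = 2
best[2] = max(2+2, 4+0) = 4
best[3] = max(2+4, 4+2, 10+0) = 10
best[4] = max(2+10, 4+4, 10+2, 13+0) = 13
best[5] = max(2+13, 4+10, 10+4, 13+2, 11+0) = 15
best[6] = max(2+15, 4+13, 10+10, 13+4, 11+2, 24+0) = 24
best[7] = max(2+24, 4+15, 10+13, …, 24+2, 14+0) = 26
best[8] = max(2+26, 4+24, 10+15, …, 14+2, 33+0) = 33
best[9] = max(2+33, 4+26, 10+24, …, 33+2, 34+0) = 35
best[10] = max(2+35, 4+33, 10+26, …, 34+2, 36+0) = 37
best[11] = max(2+37, 4+35, 10+33, …, 36+2, 31+0) = 43
best[12] = max(2+43, 4+37, 10+35, …, 31+2, 39+0) = 48
best[13] = max(2+48, 4+43, 10+37, …, 39+2, 39+0) = 50
One optimal cutting: 6 + 6 + 1 → ¢24 + ¢24 + ¢2 = ¢50.

50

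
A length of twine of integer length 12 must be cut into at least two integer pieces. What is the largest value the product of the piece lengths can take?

Fill g[k] for k=2..12: at each k try every first piece i and multiply by the better of (k−i) uncut or g[k−i].
g[2] = 1·max(1,0) = 1·1 = 1
g[3] = max(1·2, 2·1) = 2
g[4] = max(1·3, 2·2, 3·1) = 4
g[5] = max(1·4, 2·3, 3·2, 4·1) = 6
g[6] = max(1·6, 2·4, 3·3, 4·2, 5·1) = 9
g[7] = max(1·9, 2·6, 3·4, 4·3, 5·2, 6·1) = 12
g[8] = max(1·12, 2·9, 3·6, …, 6·2, 7·1) = 18
g[9] = max(1·18, 2·12, 3·9, …, 7·2, 8·1) = 27
g[10] = max(1·27, 2·18, 3·12, …, 8·2, 9·1) = 36
g[11] = max(1·36, 2·27, 3·18, …, 9·2, 10·1) = 54
g[12] = max(1·54, 2·36, 3·27, …, 10·2, 11·1) = 81
One optimal split: 3 + 3 + 3 + 3; product 3·3·3·3 = 81.

81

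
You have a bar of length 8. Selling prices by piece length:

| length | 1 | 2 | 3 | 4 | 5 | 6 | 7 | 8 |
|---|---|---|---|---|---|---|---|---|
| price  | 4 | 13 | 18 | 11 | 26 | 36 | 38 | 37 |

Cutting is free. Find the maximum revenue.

Let v[k] be the best obtainable value from length k. For each k, try every first piece i and keep the best of price[i] + v[k−i].
v[1] = 4
v[2] = max(4+4, 13+0) = 13
v[3] = max(4+13, 13+4, 18+0) = 18
v[4] = max(4+18, 13+13, 18+4, 11+0) = 26
v[5] = max(4+26, 13+18, 18+13, 11+4, 26+0) = 31
v[6] = max(4+31, 13+26, 18+18, 11+13, 26+4, 36+0) = 39
v[7] = max(4+39, 13+31, 18+26, …, 36+4, 38+0) = 44
v[8] = max(4+44, 13+39, 18+31, …, 38+4, 37+0) = 52
One optimal cutting: 2 + 2 + 2 + 2 → 13 + 13 + 13 + 13 = 52.

52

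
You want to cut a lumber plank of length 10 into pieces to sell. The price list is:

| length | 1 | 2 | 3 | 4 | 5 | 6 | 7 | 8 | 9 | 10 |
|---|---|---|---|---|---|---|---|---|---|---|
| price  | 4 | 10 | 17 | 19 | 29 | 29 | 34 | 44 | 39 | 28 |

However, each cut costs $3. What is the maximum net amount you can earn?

55

Consider every possible first cut. net[k] is the best of p[i]+net[k−i] over all sellable i≤k, charging 3 whenever i<k.
net[1] = 4
net[2] = max(4+4-3, 10+0) = 10
net[3] = max(4+10-3, 10+4-3, 17+0) = 17
net[4] = max(4+17-3, 10+10-3, 17+4-3, 19+0) = 19
net[5] = max(4+19-3, 10+17-3, 17+10-3, 19+4-3, 29+0) = 29
net[6] = max(4+29-3, 10+19-3, 17+17-3, 19+10-3, 29+4-3, 29+0) = 31
net[7] = max(4+31-3, 10+29-3, 17+19-3, …, 29+4-3, 34+0) = 36
net[8] = max(4+36-3, 10+31-3, 17+29-3, …, 34+4-3, 44+0) = 44
net[9] = max(4+44-3, 10+36-3, 17+31-3, …, 44+4-3, 39+0) = 45
net[10] = max(4+45-3, 10+44-3, 17+36-3, …, 39+4-3, 28+0) = 55
One optimal plan: pieces 5 + 5 (1 cut) → $58 − $3 = $55.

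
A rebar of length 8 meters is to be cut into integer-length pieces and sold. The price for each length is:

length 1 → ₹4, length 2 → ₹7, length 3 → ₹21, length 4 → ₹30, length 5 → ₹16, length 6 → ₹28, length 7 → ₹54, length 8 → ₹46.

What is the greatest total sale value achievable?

Build best[k] bottom-up: best[k] = max over allowed piece i of (p[i] + best[k−i]).
best[1] = 4
best[2] = 8  (first piece 1, then best[1]=4)
best[3] = 21
best[4] = 30
best[5] = 34  (first piece 1, then best[4]=30)
best[6] = 42  (first piece 3, then best[3]=21)
best[7] = 54
best[8] = 60  (first piece 4, then best[4]=30)
One optimal cutting: 4 + 4 → ₹30 + ₹30 = ₹60.

60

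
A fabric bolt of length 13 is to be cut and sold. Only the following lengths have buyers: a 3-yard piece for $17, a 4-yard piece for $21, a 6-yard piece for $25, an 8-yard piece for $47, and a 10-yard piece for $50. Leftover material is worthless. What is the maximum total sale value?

72

Build f[k] bottom-up: f[k] = max over allowed piece i of (p[i] + f[k−i]).
f[1] = 0
f[2] = 0
f[3] = 17
f[4] = 21
f[5] = 21
f[6] = 34  (first piece 3, then f[3]=17)
f[7] = 38  (first piece 3, then f[4]=21)
f[8] = 47
f[9] = 51  (first piece 3, then f[6]=34)
f[10] = 55  (first piece 3, then f[7]=38)
f[11] = 64  (first piece 3, then f[8]=47)
f[12] = 68  (first piece 3, then f[9]=51)
f[13] = 72  (first piece 3, then f[10]=55)
One optimal cutting: 4 + 3 + 3 + 3 → $72.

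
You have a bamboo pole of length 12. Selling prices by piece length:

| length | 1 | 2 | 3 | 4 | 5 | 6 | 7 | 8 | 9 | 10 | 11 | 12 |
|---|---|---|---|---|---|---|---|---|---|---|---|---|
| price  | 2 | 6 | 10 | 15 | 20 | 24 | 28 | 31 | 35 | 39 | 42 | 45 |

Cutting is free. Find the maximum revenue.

Consider every possible first cut. r[k] is the best of p[i]+r[k−i] over all sellable i≤k.
r[1] = 2
r[2] = 6
r[3] = 10
r[4] = 15
r[5] = 20
r[6] = 24
r[7] = 28
r[8] = 31
r[9] = 35  (first piece 4, then r[5]=20)
r[10] = 40  (first piece 5, then r[5]=20)
r[11] = 44  (first piece 5, then r[6]=24)
r[12] = 48  (first piece 5, then r[7]=28)
One optimal cutting: 7 + 5 → $28 + $20 = $48.

48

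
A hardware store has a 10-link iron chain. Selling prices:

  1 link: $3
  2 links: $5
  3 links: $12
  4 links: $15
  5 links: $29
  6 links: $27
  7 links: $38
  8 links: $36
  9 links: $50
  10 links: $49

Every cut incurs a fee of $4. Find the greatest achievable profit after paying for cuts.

Let r[k] be the best obtainable value from length k. For each k, try every first piece i and keep the best of price[i] + r[k−i] minus the 4 cut fee when i<k.
r[1] = 3
r[2] = 5
r[3] = 12
r[4] = 15
r[5] = 29
r[6] = 28  (first piece 1, then r[5]=29)
r[7] = 38
r[8] = 37  (first piece 1, then r[7]=38)
r[9] = 50
r[10] = 54  (first piece 5, then r[5]=29)
One optimal plan: pieces 5 + 5 (1 cut) → $58 − $4 = $54.

54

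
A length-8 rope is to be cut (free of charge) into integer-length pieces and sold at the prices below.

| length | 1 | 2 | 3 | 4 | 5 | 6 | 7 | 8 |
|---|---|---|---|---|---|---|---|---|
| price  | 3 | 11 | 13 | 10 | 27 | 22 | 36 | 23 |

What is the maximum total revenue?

44

Let r[k] be the best obtainable value from length k. For each k, try every first piece i and keep the best of price[i] + r[k−i].
r[1] = 3
r[2] = 11
r[3] = 14  (first piece 1, then r[2]=11)
r[4] = 22  (first piece 2, then r[2]=11)
r[5] = 27
r[6] = 33  (first piece 2, then r[4]=22)
r[7] = 38  (first piece 2, then r[5]=27)
r[8] = 44  (first piece 2, then r[6]=33)
One optimal cutting: 2 + 2 + 2 + 2 → €11 + €11 + €11 + €11 = €44.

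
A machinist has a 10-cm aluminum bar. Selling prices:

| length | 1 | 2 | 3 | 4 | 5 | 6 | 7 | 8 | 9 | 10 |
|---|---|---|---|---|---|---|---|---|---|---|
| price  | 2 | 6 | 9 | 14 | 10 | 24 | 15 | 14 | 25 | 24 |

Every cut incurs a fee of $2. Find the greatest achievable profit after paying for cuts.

36

Let r[k] be the best obtainable value from length k. For each k, try every first piece i and keep the best of price[i] + r[k−i] minus the 2 cut fee when i<k.
r[1] = 2
r[2] = 6
r[3] = 9
r[4] = 14
r[5] = 14  (first piece 1, then r[4]=14)
r[6] = 24
r[7] = 24  (first piece 1, then r[6]=24)
r[8] = 28  (first piece 2, then r[6]=24)
r[9] = 31  (first piece 3, then r[6]=24)
r[10] = 36  (first piece 4, then r[6]=24)
One optimal plan: pieces 6 + 4 (1 cut) → $38 − $2 = $36.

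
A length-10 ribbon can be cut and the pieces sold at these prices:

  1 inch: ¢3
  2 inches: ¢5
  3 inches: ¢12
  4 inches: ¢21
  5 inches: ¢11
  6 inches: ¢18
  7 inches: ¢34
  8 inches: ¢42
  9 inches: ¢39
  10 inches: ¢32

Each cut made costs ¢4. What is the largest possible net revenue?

43

Consider every possible first cut. v[k] is the best of p[i]+v[k−i] over all sellable i≤k, charging 4 whenever i<k.
v[1] = 3
v[2] = 5
v[3] = 12
v[4] = 21
v[5] = 20  (first piece 1, then v[4]=21)
v[6] = 22  (first piece 2, then v[4]=21)
v[7] = 34
v[8] = 42
v[9] = 41  (first piece 1, then v[8]=42)
v[10] = 43  (first piece 2, then v[8]=42)
One optimal plan: pieces 8 + 2 (1 cut) → ¢47 − ¢4 = ¢43.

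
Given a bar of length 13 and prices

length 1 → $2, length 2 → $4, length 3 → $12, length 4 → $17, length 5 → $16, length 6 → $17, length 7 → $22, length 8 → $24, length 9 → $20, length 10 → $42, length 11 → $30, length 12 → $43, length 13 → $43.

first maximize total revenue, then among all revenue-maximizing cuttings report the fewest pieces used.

2

Let r[k] be the best obtainable value from length k. For each k, try every first piece i and keep the best of price[i] + r[k−i].
r[1] = 2
r[2] = max(2+2, 4+0) = 4
r[3] = max(2+4, 4+2, 12+0) = 12
r[4] = max(2+12, 4+4, 12+2, 17+0) = 17
r[5] = max(2+17, 4+12, 12+4, 17+2, 16+0) = 19
r[6] = max(2+19, 4+17, 12+12, 17+4, 16+2, 17+0) = 24
r[7] = max(2+24, 4+19, 12+17, …, 17+2, 22+0) = 29
r[8] = max(2+29, 4+24, 12+19, …, 22+2, 24+0) = 34
r[9] = max(2+34, 4+29, 12+24, …, 24+2, 20+0) = 36
r[10] = max(2+36, 4+34, 12+29, …, 20+2, 42+0) = 42
r[11] = max(2+42, 4+36, 12+34, …, 42+2, 30+0) = 46
r[12] = max(2+46, 4+42, 12+36, …, 30+2, 43+0) = 51
r[13] = max(2+51, 4+46, 12+42, …, 43+2, 43+0) = 54
Maximum revenue is $54.
Now minimize piece count subject to staying optimal: for each k, pieces[k] = 1 + min over i with p[i]+r[k−i]=r[k] of pieces[k−i].
pieces[10] = 1
pieces[11] = 3
pieces[12] = 3
pieces[13] = 2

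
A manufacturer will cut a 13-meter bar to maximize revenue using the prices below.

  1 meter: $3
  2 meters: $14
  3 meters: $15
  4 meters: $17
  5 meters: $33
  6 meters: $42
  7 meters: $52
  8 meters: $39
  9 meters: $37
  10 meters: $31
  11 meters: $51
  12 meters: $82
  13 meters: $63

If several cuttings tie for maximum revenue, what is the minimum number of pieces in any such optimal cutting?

2

Build r[k] bottom-up: r[k] = max over allowed piece i of (p[i] + r[k−i]).
r[1] = 3
r[2] = 14
r[3] = 17  (first piece 1, then r[2]=14)
r[4] = 28  (first piece 2, then r[2]=14)
r[5] = 33
r[6] = 42  (first piece 2, then r[4]=28)
r[7] = 52
r[8] = 56  (first piece 2, then r[6]=42)
r[9] = 66  (first piece 2, then r[7]=52)
r[10] = 70  (first piece 2, then r[8]=56)
r[11] = 80  (first piece 2, then r[9]=66)
r[12] = 85  (first piece 5, then r[7]=52)
r[13] = 94  (first piece 2, then r[11]=80)
Maximum revenue is $94.
Now minimize piece count subject to staying optimal: for each k, pieces[k] = 1 + min over i with p[i]+r[k−i]=r[k] of pieces[k−i].
pieces[10] = 3
pieces[11] = 3
pieces[12] = 2
pieces[13] = 2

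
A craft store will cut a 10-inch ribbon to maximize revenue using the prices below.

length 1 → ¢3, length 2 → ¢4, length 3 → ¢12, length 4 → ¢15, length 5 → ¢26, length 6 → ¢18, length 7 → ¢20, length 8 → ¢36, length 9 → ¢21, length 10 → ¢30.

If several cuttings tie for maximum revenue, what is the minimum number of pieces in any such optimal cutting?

Let r[k] be the best obtainable value from length k. For each k, try every first piece i and keep the best of price[i] + r[k−i].
r[1] = 3
r[2] = max(3+3, 4+0) = 6
r[3] = max(3+6, 4+3, 12+0) = 12
r[4] = max(3+12, 4+6, 12+3, 15+0) = 15
r[5] = max(3+15, 4+12, 12+6, 15+3, 26+0) = 26
r[6] = max(3+26, 4+15, 12+12, 15+6, 26+3, 18+0) = 29
r[7] = max(3+29, 4+26, 12+15, …, 18+3, 20+0) = 32
r[8] = max(3+32, 4+29, 12+26, …, 20+3, 36+0) = 38
r[9] = max(3+38, 4+32, 12+29, …, 36+3, 21+0) = 41
r[10] = max(3+41, 4+38, 12+32, …, 21+3, 30+0) = 52
Maximum revenue is ¢52.
Now minimize piece count subject to staying optimal: for each k, pieces[k] = 1 + min over i with p[i]+r[k−i]=r[k] of pieces[k−i].
pieces[7] = 3
pieces[8] = 2
pieces[9] = 2
pieces[10] = 2

2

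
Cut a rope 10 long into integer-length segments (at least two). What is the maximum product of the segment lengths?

Let g[k] be the best product for length k (with at least one cut). For each first piece i, the rest contributes max(k−i, g[k−i]).
g[2] = 1·max(1,0) = 1·1 = 1
g[3] = max(1·2, 2·1) = 2
g[4] = max(1·3, 2·2, 3·1) = 4
g[5] = max(1·4, 2·3, 3·2, 4·1) = 6
g[6] = max(1·6, 2·4, 3·3, 4·2, 5·1) = 9
g[7] = max(1·9, 2·6, 3·4, 4·3, 5·2, 6·1) = 12
g[8] = max(1·12, 2·9, 3·6, …, 6·2, 7·1) = 18
g[9] = max(1·18, 2·12, 3·9, …, 7·2, 8·1) = 27
g[10] = max(1·27, 2·18, 3·12, …, 8·2, 9·1) = 36
One optimal split: 3 + 3 + 2 + 2; product 3·3·2·2 = 36.

36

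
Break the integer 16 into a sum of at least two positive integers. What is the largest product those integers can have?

324

Fill f[k] for k=2..16: at each k try every first piece i and multiply by the better of (k−i) uncut or f[k−i].
f[2] = 1·max(1,0) = 1·1 = 1
f[3] = max(1·2, 2·1) = 2
f[4] = max(1·3, 2·2, 3·1) = 4
f[5] = max(1·4, 2·3, 3·2, 4·1) = 6
f[6] = max(1·6, 2·4, 3·3, 4·2, 5·1) = 9
f[7] = max(1·9, 2·6, 3·4, 4·3, 5·2, 6·1) = 12
f[8] = max(1·12, 2·9, 3·6, …, 6·2, 7·1) = 18
f[9] = max(1·18, 2·12, 3·9, …, 7·2, 8·1) = 27
f[10] = max(1·27, 2·18, 3·12, …, 8·2, 9·1) = 36
f[11] = max(1·36, 2·27, 3·18, …, 9·2, 10·1) = 54
f[12] = max(1·54, 2·36, 3·27, …, 10·2, 11·1) = 81
f[13] = max(1·81, 2·54, 3·36, …, 11·2, 12·1) = 108
f[14] = max(1·108, 2·81, 3·54, …, 12·2, 13·1) = 162
f[15] = max(1·162, 2·108, 3·81, …, 13·2, 14·1) = 243
f[16] = max(1·243, 2·162, 3·108, …, 14·2, 15·1) = 324
One optimal split: 3 + 3 + 3 + 3 + 2 + 2; product 3·3·3·3·2·2 = 324.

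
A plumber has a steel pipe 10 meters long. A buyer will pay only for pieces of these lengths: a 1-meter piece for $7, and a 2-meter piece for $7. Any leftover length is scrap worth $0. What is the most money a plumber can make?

Consider every possible first cut. r[k] is the best of p[i]+r[k−i] over all sellable i≤k.
r[1] = 7
r[2] = 14  (first piece 1, then r[1]=7)
r[3] = 21  (first piece 1, then r[2]=14)
r[4] = 28  (first piece 1, then r[3]=21)
r[5] = 35  (first piece 1, then r[4]=28)
r[6] = 42  (first piece 1, then r[5]=35)
r[7] = 49  (first piece 1, then r[6]=42)
r[8] = 56  (first piece 1, then r[7]=49)
r[9] = 63  (first piece 1, then r[8]=56)
r[10] = 70  (first piece 1, then r[9]=63)
One optimal cutting: 1 + 1 + 1 + 1 + 1 + 1 + 1 + 1 + 1 + 1 → $70.

70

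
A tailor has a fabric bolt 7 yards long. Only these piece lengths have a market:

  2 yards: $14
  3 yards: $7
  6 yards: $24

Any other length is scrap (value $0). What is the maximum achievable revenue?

Build f[k] bottom-up: f[k] = max over allowed piece i of (p[i] + f[k−i]).
f[1] = 0
f[2] = 14
f[3] = max(14+0, 7+0) = 14
f[4] = max(14+14, 7+0) = 28
f[5] = max(14+14, 7+14) = 28
f[6] = max(14+28, 7+14, 24+0) = 42
f[7] = max(14+28, 7+28, 24+0) = 42
One optimal cutting: pieces 2 + 2 + 2 with 1 yard of scrap → $42.

42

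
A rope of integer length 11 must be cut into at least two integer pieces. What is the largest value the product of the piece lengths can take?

Define P[k] = max over 1≤i<k of i · max(k−i, P[k−i]); the inner max lets the remainder stay uncut if that's better.
P[2] = 1*max(1,0) = 1*1 = 1
P[3] = 1*max(2,1) = 1*2 = 2
P[4] = 2*max(2,1) = 2*2 = 4
P[5] = 2*max(3,2) = 2*3 = 6
P[6] = 3*max(3,2) = 3*3 = 9
P[7] = 2*max(5,6) = 2*6 = 12
P[8] = 2*max(6,9) = 2*9 = 18
P[9] = 3*max(6,9) = 3*9 = 27
P[10] = 2*max(8,18) = 2*18 = 36
P[11] = 2*max(9,27) = 2*27 = 54
One optimal split: 3 + 3 + 3 + 2; product 3*3*3*2 = 54.

54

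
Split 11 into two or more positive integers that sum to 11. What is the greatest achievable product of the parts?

54

Let prod[k] be the best product for length k (with at least one cut). For each first piece i, the rest contributes max(k−i, prod[k−i]).
Small cases: prod[2]=1, prod[3]=2.
prod[4] = max(1*3, 2*2, 3*1) = 4
prod[5] = max(1*4, 2*3, 3*2, 4*1) = 6
prod[6] = max(1*6, 2*4, 3*3, 4*2, 5*1) = 9
prod[7] = max(1*9, 2*6, 3*4, 4*3, 5*2, 6*1) = 12
prod[8] = max(1*12, 2*9, 3*6, …, 6*2, 7*1) = 18
prod[9] = max(1*18, 2*12, 3*9, …, 7*2, 8*1) = 27
prod[10] = max(1*27, 2*18, 3*12, …, 8*2, 9*1) = 36
prod[11] = max(1*36, 2*27, 3*18, …, 9*2, 10*1) = 54
One optimal split: 3 + 3 + 3 + 2; product 3*3*3*2 = 54.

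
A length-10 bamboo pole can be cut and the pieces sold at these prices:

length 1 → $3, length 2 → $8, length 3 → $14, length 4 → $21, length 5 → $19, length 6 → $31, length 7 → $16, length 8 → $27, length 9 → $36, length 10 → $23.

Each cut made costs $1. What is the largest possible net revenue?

51

Consider every possible first cut. net[k] is the best of p[i]+net[k−i] over all sellable i≤k, charging 1 whenever i<k.
net[1] = 3
net[2] = max(3+3-1, 8+0) = 8
net[3] = max(3+8-1, 8+3-1, 14+0) = 14
net[4] = max(3+14-1, 8+8-1, 14+3-1, 21+0) = 21
net[5] = max(3+21-1, 8+14-1, 14+8-1, 21+3-1, 19+0) = 23
net[6] = max(3+23-1, 8+21-1, 14+14-1, 21+8-1, 19+3-1, 31+0) = 31
net[7] = max(3+31-1, 8+23-1, 14+21-1, …, 31+3-1, 16+0) = 34
net[8] = max(3+34-1, 8+31-1, 14+23-1, …, 16+3-1, 27+0) = 41
net[9] = max(3+41-1, 8+34-1, 14+31-1, …, 27+3-1, 36+0) = 44
net[10] = max(3+44-1, 8+41-1, 14+34-1, …, 36+3-1, 23+0) = 51
One optimal plan: pieces 6 + 4 (1 cut) → $52 − $1 = $51.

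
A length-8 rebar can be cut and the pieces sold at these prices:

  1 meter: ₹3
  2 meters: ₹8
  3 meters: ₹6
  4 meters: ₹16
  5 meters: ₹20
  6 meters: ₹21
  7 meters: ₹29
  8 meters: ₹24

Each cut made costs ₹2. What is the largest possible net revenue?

Let r[k] be the best obtainable value from length k. For each k, try every first piece i and keep the best of price[i] + r[k−i] minus the 2 cut fee when i<k.
r[1] = 3
r[2] = max(3+3-2, 8+0) = 8
r[3] = max(3+8-2, 8+3-2, 6+0) = 9
r[4] = max(3+9-2, 8+8-2, 6+3-2, 16+0) = 16
r[5] = max(3+16-2, 8+9-2, 6+8-2, 16+3-2, 20+0) = 20
r[6] = max(3+20-2, 8+16-2, 6+9-2, 16+8-2, 20+3-2, 21+0) = 22
r[7] = max(3+22-2, 8+20-2, 6+16-2, …, 21+3-2, 29+0) = 29
r[8] = max(3+29-2, 8+22-2, 6+20-2, …, 29+3-2, 24+0) = 30
One optimal plan: pieces 7 + 1 (1 cut) → ₹32 − ₹2 = ₹30.

30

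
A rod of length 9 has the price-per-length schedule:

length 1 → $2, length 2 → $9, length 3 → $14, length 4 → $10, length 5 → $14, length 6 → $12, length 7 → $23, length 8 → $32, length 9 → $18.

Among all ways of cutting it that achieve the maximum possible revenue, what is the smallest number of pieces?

Build r[k] bottom-up: r[k] = max over allowed piece i of (p[i] + r[k−i]).
r[1] = 2
r[2] = 9
r[3] = 14
r[4] = 18  (first piece 2, then r[2]=9)
r[5] = 23  (first piece 2, then r[3]=14)
r[6] = 28  (first piece 3, then r[3]=14)
r[7] = 32  (first piece 2, then r[5]=23)
r[8] = 37  (first piece 2, then r[6]=28)
r[9] = 42  (first piece 3, then r[6]=28)
Maximum revenue is $42.
Now minimize piece count subject to staying optimal: for each k, pieces[k] = 1 + min over i with p[i]+r[k−i]=r[k] of pieces[k−i].
pieces[6] = 2
pieces[7] = 3
pieces[8] = 3
pieces[9] = 3

3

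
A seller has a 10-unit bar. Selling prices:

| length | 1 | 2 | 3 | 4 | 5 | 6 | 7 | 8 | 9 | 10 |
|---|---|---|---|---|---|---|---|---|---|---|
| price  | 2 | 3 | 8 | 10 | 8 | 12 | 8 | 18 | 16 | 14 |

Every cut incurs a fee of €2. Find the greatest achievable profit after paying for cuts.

22

Let net[k] be the best obtainable value from length k. For each k, try every first piece i and keep the best of price[i] + net[k−i] minus the 2 cut fee when i<k.
net[1] = 2
net[2] = 3
net[3] = 8
net[4] = 10
net[5] = 10  (first piece 1, then net[4]=10)
net[6] = 14  (first piece 3, then net[3]=8)
net[7] = 16  (first piece 3, then net[4]=10)
net[8] = 18  (first piece 4, then net[4]=10)
net[9] = 20  (first piece 3, then net[6]=14)
net[10] = 22  (first piece 3, then net[7]=16)
One optimal plan: pieces 4 + 3 + 3 (2 cuts) → €26 − €4 = €22.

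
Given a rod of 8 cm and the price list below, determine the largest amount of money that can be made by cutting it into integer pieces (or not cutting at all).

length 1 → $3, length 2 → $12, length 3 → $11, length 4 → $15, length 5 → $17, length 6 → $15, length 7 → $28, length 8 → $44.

48

Consider every possible first cut. v[k] is the best of p[i]+v[k−i] over all sellable i≤k.
v[1] = 3
v[2] = 12
v[3] = 15  (first piece 1, then v[2]=12)
v[4] = 24  (first piece 2, then v[2]=12)
v[5] = 27  (first piece 1, then v[4]=24)
v[6] = 36  (first piece 2, then v[4]=24)
v[7] = 39  (first piece 1, then v[6]=36)
v[8] = 48  (first piece 2, then v[6]=36)
One optimal cutting: 2 + 2 + 2 + 2 → $12 + $12 + $12 + $12 = $48.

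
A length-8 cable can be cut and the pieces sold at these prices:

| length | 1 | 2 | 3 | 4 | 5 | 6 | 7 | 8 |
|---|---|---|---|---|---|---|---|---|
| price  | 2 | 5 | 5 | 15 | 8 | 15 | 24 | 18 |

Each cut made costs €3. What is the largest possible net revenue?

Consider every possible first cut. v[k] is the best of p[i]+v[k−i] over all sellable i≤k, charging 3 whenever i<k.
v[1] = 2
v[2] = 5
v[3] = 5
v[4] = 15
v[5] = 14  (first piece 1, then v[4]=15)
v[6] = 17  (first piece 2, then v[4]=15)
v[7] = 24
v[8] = 27  (first piece 4, then v[4]=15)
One optimal plan: pieces 4 + 4 (1 cut) → €30 − €3 = €27.

27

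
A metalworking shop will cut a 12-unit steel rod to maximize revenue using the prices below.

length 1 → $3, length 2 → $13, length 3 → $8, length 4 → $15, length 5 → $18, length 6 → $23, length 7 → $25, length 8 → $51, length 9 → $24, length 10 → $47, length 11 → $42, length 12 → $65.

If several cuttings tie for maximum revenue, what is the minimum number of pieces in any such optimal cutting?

Build r[k] bottom-up: r[k] = max over allowed piece i of (p[i] + r[k−i]).
r[1] = 3
r[2] = max(3+3, 13+0) = 13
r[3] = max(3+13, 13+3, 8+0) = 16
r[4] = max(3+16, 13+13, 8+3, 15+0) = 26
r[5] = max(3+26, 13+16, 8+13, 15+3, 18+0) = 29
r[6] = max(3+29, 13+26, 8+16, 15+13, 18+3, 23+0) = 39
r[7] = max(3+39, 13+29, 8+26, …, 23+3, 25+0) = 42
r[8] = max(3+42, 13+39, 8+29, …, 25+3, 51+0) = 52
r[9] = max(3+52, 13+42, 8+39, …, 51+3, 24+0) = 55
r[10] = max(3+55, 13+52, 8+42, …, 24+3, 47+0) = 65
r[11] = max(3+65, 13+55, 8+52, …, 47+3, 42+0) = 68
r[12] = max(3+68, 13+65, 8+55, …, 42+3, 65+0) = 78
Maximum revenue is $78.
Now minimize piece count subject to staying optimal: for each k, pieces[k] = 1 + min over i with p[i]+r[k−i]=r[k] of pieces[k−i].
pieces[9] = 5
pieces[10] = 5
pieces[11] = 6
pieces[12] = 6

6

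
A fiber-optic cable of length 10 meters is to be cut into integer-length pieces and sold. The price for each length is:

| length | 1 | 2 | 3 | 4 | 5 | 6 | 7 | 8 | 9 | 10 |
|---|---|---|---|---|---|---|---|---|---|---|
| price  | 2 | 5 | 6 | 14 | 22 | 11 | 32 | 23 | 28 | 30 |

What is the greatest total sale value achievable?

Let R[k] be the best obtainable value from length k. For each k, try every first piece i and keep the best of price[i] + R[k−i].
R[1] = 2
R[2] = max(2+2, 5+0) = 5
R[3] = max(2+5, 5+2, 6+0) = 7
R[4] = max(2+7, 5+5, 6+2, 14+0) = 14
R[5] = max(2+14, 5+7, 6+5, 14+2, 22+0) = 22
R[6] = max(2+22, 5+14, 6+7, 14+5, 22+2, 11+0) = 24
R[7] = max(2+24, 5+22, 6+14, …, 11+2, 32+0) = 32
R[8] = max(2+32, 5+24, 6+22, …, 32+2, 23+0) = 34
R[9] = max(2+34, 5+32, 6+24, …, 23+2, 28+0) = 37
R[10] = max(2+37, 5+34, 6+32, …, 28+2, 30+0) = 44
One optimal cutting: 5 + 5 → $22 + $22 = $44.

44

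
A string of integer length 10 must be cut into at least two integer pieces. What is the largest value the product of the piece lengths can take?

36

Define P[k] = max over 1≤i<k of i · max(k−i, P[k−i]); the inner max lets the remainder stay uncut if that's better.
P[2] = 1×max(1,0) = 1×1 = 1
P[3] = max(1×2, 2×1) = 2
P[4] = max(1×3, 2×2, 3×1) = 4
P[5] = max(1×4, 2×3, 3×2, 4×1) = 6
P[6] = max(1×6, 2×4, 3×3, 4×2, 5×1) = 9
P[7] = max(1×9, 2×6, 3×4, 4×3, 5×2, 6×1) = 12
P[8] = max(1×12, 2×9, 3×6, …, 6×2, 7×1) = 18
P[9] = max(1×18, 2×12, 3×9, …, 7×2, 8×1) = 27
P[10] = max(1×27, 2×18, 3×12, …, 8×2, 9×1) = 36
One optimal split: 3 + 3 + 2 + 2; product 3×3×2×2 = 36.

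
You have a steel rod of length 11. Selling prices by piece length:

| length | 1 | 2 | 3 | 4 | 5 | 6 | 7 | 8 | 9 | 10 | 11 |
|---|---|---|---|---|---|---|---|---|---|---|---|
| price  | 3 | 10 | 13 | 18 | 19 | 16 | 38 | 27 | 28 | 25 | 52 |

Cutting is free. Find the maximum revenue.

58

Build r[k] bottom-up: r[k] = max over allowed piece i of (p[i] + r[k−i]).
r[1] = 3
r[2] = max(3+3, 10+0) = 10
r[3] = max(3+10, 10+3, 13+0) = 13
r[4] = max(3+13, 10+10, 13+3, 18+0) = 20
r[5] = max(3+20, 10+13, 13+10, 18+3, 19+0) = 23
r[6] = max(3+23, 10+20, 13+13, 18+10, 19+3, 16+0) = 30
r[7] = max(3+30, 10+23, 13+20, …, 16+3, 38+0) = 38
r[8] = max(3+38, 10+30, 13+23, …, 38+3, 27+0) = 41
r[9] = max(3+41, 10+38, 13+30, …, 27+3, 28+0) = 48
r[10] = max(3+48, 10+41, 13+38, …, 28+3, 25+0) = 51
r[11] = max(3+51, 10+48, 13+41, …, 25+3, 52+0) = 58
One optimal cutting: 7 + 2 + 2 → $38 + $10 + $10 = $58.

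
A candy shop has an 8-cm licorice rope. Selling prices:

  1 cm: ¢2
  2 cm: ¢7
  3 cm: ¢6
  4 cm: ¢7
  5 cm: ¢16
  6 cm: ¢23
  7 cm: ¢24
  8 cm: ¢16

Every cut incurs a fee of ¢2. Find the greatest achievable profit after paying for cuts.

28

Consider every possible first cut. r[k] is the best of p[i]+r[k−i] over all sellable i≤k, charging 2 whenever i<k.
r[1] = 2
r[2] = 7
r[3] = 7  (first piece 1, then r[2]=7)
r[4] = 12  (first piece 2, then r[2]=7)
r[5] = 16
r[6] = 23
r[7] = 24
r[8] = 28  (first piece 2, then r[6]=23)
One optimal plan: pieces 6 + 2 (1 cut) → ¢30 − ¢2 = ¢28.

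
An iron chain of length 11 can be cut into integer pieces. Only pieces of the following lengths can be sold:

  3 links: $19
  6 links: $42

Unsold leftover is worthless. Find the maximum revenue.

Consider every possible first cut. f[k] is the best of p[i]+f[k−i] over all sellable i≤k.
f[1] = 0
f[2] = 0
f[3] = 19
f[4] = 19
f[5] = 19
f[6] = max(19+19, 42+0) = 42
f[7] = max(19+19, 42+0) = 42
f[8] = max(19+19, 42+0) = 42
f[9] = max(19+42, 42+19) = 61
f[10] = max(19+42, 42+19) = 61
f[11] = max(19+42, 42+19) = 61
One optimal cutting: pieces 6 + 3 with 2 links of scrap → $61.

61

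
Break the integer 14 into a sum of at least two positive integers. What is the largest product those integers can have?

162

Let P[k] be the best product for length k (with at least one cut). For each first piece i, the rest contributes max(k−i, P[k−i]).
P[2] = 1*max(1,0) = 1*1 = 1
P[3] = 1*max(2,1) = 1*2 = 2
P[4] = 2*max(2,1) = 2*2 = 4
P[5] = 2*max(3,2) = 2*3 = 6
P[6] = 3*max(3,2) = 3*3 = 9
P[7] = 2*max(5,6) = 2*6 = 12
P[8] = 2*max(6,9) = 2*9 = 18
P[9] = 3*max(6,9) = 3*9 = 27
P[10] = 2*max(8,18) = 2*18 = 36
P[11] = 2*max(9,27) = 2*27 = 54
P[12] = 3*max(9,27) = 3*27 = 81
P[13] = 2*max(11,54) = 2*54 = 108
P[14] = 2*max(12,81) = 2*81 = 162
One optimal split: 3 + 3 + 3 + 3 + 2; product 3*3*3*3*2 = 162.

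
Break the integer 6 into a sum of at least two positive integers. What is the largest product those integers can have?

9

Define P[k] = max over 1≤i<k of i · max(k−i, P[k−i]); the inner max lets the remainder stay uncut if that's better.
P[2] = 1×max(1,0) = 1×1 = 1
P[3] = 1×max(2,1) = 1×2 = 2
P[4] = 2×max(2,1) = 2×2 = 4
P[5] = 2×max(3,2) = 2×3 = 6
P[6] = 3×max(3,2) = 3×3 = 9
One optimal split: 3 + 3; product 3×3 = 9.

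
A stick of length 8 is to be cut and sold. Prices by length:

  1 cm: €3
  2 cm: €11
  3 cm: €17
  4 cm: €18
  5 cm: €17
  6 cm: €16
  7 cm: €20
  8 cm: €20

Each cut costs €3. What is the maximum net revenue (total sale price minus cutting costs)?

Let r[k] be the best obtainable value from length k. For each k, try every first piece i and keep the best of price[i] + r[k−i] minus the 3 cut fee when i<k.
r[1] = 3
r[2] = max(3+3-3, 11+0) = 11
r[3] = max(3+11-3, 11+3-3, 17+0) = 17
r[4] = max(3+17-3, 11+11-3, 17+3-3, 18+0) = 19
r[5] = max(3+19-3, 11+17-3, 17+11-3, 18+3-3, 17+0) = 25
r[6] = max(3+25-3, 11+19-3, 17+17-3, 18+11-3, 17+3-3, 16+0) = 31
r[7] = max(3+31-3, 11+25-3, 17+19-3, …, 16+3-3, 20+0) = 33
r[8] = max(3+33-3, 11+31-3, 17+25-3, …, 20+3-3, 20+0) = 39
One optimal plan: pieces 3 + 3 + 2 (2 cuts) → €45 − €6 = €39.

39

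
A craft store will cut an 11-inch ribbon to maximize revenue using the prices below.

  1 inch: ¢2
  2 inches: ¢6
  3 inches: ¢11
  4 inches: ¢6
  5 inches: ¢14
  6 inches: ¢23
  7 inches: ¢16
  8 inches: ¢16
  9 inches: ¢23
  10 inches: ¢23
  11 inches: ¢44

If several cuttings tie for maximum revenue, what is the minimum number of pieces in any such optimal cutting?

Let r[k] be the best obtainable value from length k. For each k, try every first piece i and keep the best of price[i] + r[k−i].
r[1] = 2
r[2] = 6
r[3] = 11
r[4] = 13  (first piece 1, then r[3]=11)
r[5] = 17  (first piece 2, then r[3]=11)
r[6] = 23
r[7] = 25  (first piece 1, then r[6]=23)
r[8] = 29  (first piece 2, then r[6]=23)
r[9] = 34  (first piece 3, then r[6]=23)
r[10] = 36  (first piece 1, then r[9]=34)
r[11] = 44
Maximum revenue is ¢44.
Now minimize piece count subject to staying optimal: for each k, pieces[k] = 1 + min over i with p[i]+r[k−i]=r[k] of pieces[k−i].
pieces[8] = 2
pieces[9] = 2
pieces[10] = 3
pieces[11] = 1

1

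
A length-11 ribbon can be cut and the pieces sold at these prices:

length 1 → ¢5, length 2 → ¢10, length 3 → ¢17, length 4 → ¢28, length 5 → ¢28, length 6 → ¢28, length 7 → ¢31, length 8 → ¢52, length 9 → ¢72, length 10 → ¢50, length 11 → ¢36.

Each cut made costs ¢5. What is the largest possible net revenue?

77

Consider every possible first cut. net[k] is the best of p[i]+net[k−i] over all sellable i≤k, charging 5 whenever i<k.
net[1] = 5
net[2] = 10
net[3] = 17
net[4] = 28
net[5] = 28  (first piece 1, then net[4]=28)
net[6] = 33  (first piece 2, then net[4]=28)
net[7] = 40  (first piece 3, then net[4]=28)
net[8] = 52
net[9] = 72
net[10] = 72  (first piece 1, then net[9]=72)
net[11] = 77  (first piece 2, then net[9]=72)
One optimal plan: pieces 9 + 2 (1 cut) → ¢82 − ¢5 = ¢77.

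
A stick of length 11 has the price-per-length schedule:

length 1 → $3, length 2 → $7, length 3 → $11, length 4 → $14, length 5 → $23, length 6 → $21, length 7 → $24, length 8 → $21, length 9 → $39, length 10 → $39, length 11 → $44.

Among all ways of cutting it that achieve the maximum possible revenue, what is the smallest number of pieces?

Consider every possible first cut. r[k] is the best of p[i]+r[k−i] over all sellable i≤k.
r[1] = 3
r[2] = max(3+3, 7+0) = 7
r[3] = max(3+7, 7+3, 11+0) = 11
r[4] = max(3+11, 7+7, 11+3, 14+0) = 14
r[5] = max(3+14, 7+11, 11+7, 14+3, 23+0) = 23
r[6] = max(3+23, 7+14, 11+11, 14+7, 23+3, 21+0) = 26
r[7] = max(3+26, 7+23, 11+14, …, 21+3, 24+0) = 30
r[8] = max(3+30, 7+26, 11+23, …, 24+3, 21+0) = 34
r[9] = max(3+34, 7+30, 11+26, …, 21+3, 39+0) = 39
r[10] = max(3+39, 7+34, 11+30, …, 39+3, 39+0) = 46
r[11] = max(3+46, 7+39, 11+34, …, 39+3, 44+0) = 49
Maximum revenue is $49.
Now minimize piece count subject to staying optimal: for each k, pieces[k] = 1 + min over i with p[i]+r[k−i]=r[k] of pieces[k−i].
pieces[8] = 2
pieces[9] = 1
pieces[10] = 2
pieces[11] = 3

3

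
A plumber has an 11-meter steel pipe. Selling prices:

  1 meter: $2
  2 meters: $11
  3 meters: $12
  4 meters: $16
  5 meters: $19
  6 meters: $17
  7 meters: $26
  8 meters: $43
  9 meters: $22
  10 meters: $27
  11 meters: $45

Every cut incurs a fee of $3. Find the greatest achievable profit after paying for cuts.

Consider every possible first cut. r[k] is the best of p[i]+r[k−i] over all sellable i≤k, charging 3 whenever i<k.
r[1] = 2
r[2] = max(2+2-3, 11+0) = 11
r[3] = max(2+11-3, 11+2-3, 12+0) = 12
r[4] = max(2+12-3, 11+11-3, 12+2-3, 16+0) = 19
r[5] = max(2+19-3, 11+12-3, 12+11-3, 16+2-3, 19+0) = 20
r[6] = max(2+20-3, 11+19-3, 12+12-3, 16+11-3, 19+2-3, 17+0) = 27
r[7] = max(2+27-3, 11+20-3, 12+19-3, …, 17+2-3, 26+0) = 28
r[8] = max(2+28-3, 11+27-3, 12+20-3, …, 26+2-3, 43+0) = 43
r[9] = max(2+43-3, 11+28-3, 12+27-3, …, 43+2-3, 22+0) = 42
r[10] = max(2+42-3, 11+43-3, 12+28-3, …, 22+2-3, 27+0) = 51
r[11] = max(2+51-3, 11+42-3, 12+43-3, …, 27+2-3, 45+0) = 52
One optimal plan: pieces 8 + 3 (1 cut) → $55 − $3 = $52.

52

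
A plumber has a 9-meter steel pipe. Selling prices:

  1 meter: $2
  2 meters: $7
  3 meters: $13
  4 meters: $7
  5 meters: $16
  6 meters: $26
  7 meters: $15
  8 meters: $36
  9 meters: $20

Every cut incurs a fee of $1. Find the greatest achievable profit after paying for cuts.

Let r[k] be the best obtainable value from length k. For each k, try every first piece i and keep the best of price[i] + r[k−i] minus the 1 cut fee when i<k.
r[1] = 2
r[2] = max(2+2-1, 7+0) = 7
r[3] = max(2+7-1, 7+2-1, 13+0) = 13
r[4] = max(2+13-1, 7+7-1, 13+2-1, 7+0) = 14
r[5] = max(2+14-1, 7+13-1, 13+7-1, 7+2-1, 16+0) = 19
r[6] = max(2+19-1, 7+14-1, 13+13-1, 7+7-1, 16+2-1, 26+0) = 26
r[7] = max(2+26-1, 7+19-1, 13+14-1, …, 26+2-1, 15+0) = 27
r[8] = max(2+27-1, 7+26-1, 13+19-1, …, 15+2-1, 36+0) = 36
r[9] = max(2+36-1, 7+27-1, 13+26-1, …, 36+2-1, 20+0) = 38
One optimal plan: pieces 6 + 3 (1 cut) → $39 − $1 = $38.

38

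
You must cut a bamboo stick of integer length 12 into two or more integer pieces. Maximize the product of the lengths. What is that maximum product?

Fill prod[k] for k=2..12: at each k try every first piece i and multiply by the better of (k−i) uncut or prod[k−i].
prod[2] = 1×max(1,0) = 1×1 = 1
prod[3] = max(1×2, 2×1) = 2
prod[4] = max(1×3, 2×2, 3×1) = 4
prod[5] = max(1×4, 2×3, 3×2, 4×1) = 6
prod[6] = max(1×6, 2×4, 3×3, 4×2, 5×1) = 9
prod[7] = max(1×9, 2×6, 3×4, 4×3, 5×2, 6×1) = 12
prod[8] = max(1×12, 2×9, 3×6, …, 6×2, 7×1) = 18
prod[9] = max(1×18, 2×12, 3×9, …, 7×2, 8×1) = 27
prod[10] = max(1×27, 2×18, 3×12, …, 8×2, 9×1) = 36
prod[11] = max(1×36, 2×27, 3×18, …, 9×2, 10×1) = 54
prod[12] = max(1×54, 2×36, 3×27, …, 10×2, 11×1) = 81
One optimal split: 3 + 3 + 3 + 3; product 3×3×3×3 = 81.

81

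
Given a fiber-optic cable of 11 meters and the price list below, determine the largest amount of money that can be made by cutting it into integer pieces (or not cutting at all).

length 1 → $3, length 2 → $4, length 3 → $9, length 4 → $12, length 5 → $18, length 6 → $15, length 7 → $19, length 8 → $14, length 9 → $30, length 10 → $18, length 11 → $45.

Let R[k] be the best obtainable value from length k. For each k, try every first piece i and keep the best of price[i] + R[k−i].
R[1] = 3
R[2] = max(3+3, 4+0) = 6
R[3] = max(3+6, 4+3, 9+0) = 9
R[4] = max(3+9, 4+6, 9+3, 12+0) = 12
R[5] = max(3+12, 4+9, 9+6, 12+3, 18+0) = 18
R[6] = max(3+18, 4+12, 9+9, 12+6, 18+3, 15+0) = 21
R[7] = max(3+21, 4+18, 9+12, …, 15+3, 19+0) = 24
R[8] = max(3+24, 4+21, 9+18, …, 19+3, 14+0) = 27
R[9] = max(3+27, 4+24, 9+21, …, 14+3, 30+0) = 30
R[10] = max(3+30, 4+27, 9+24, …, 30+3, 18+0) = 36
R[11] = max(3+36, 4+30, 9+27, …, 18+3, 45+0) = 45
Best is to sell the whole 11-meter piece uncut for $45.

45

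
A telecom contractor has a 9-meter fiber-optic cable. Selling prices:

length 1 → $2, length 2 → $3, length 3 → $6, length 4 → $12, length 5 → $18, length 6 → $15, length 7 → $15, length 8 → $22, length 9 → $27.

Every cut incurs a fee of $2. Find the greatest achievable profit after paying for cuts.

28

Let net[k] be the best obtainable value from length k. For each k, try every first piece i and keep the best of price[i] + net[k−i] minus the 2 cut fee when i<k.
net[1] = 2
net[2] = max(2+2-2, 3+0) = 3
net[3] = max(2+3-2, 3+2-2, 6+0) = 6
net[4] = max(2+6-2, 3+3-2, 6+2-2, 12+0) = 12
net[5] = max(2+12-2, 3+6-2, 6+3-2, 12+2-2, 18+0) = 18
net[6] = max(2+18-2, 3+12-2, 6+6-2, 12+3-2, 18+2-2, 15+0) = 18
net[7] = max(2+18-2, 3+18-2, 6+12-2, …, 15+2-2, 15+0) = 19
net[8] = max(2+19-2, 3+18-2, 6+18-2, …, 15+2-2, 22+0) = 22
net[9] = max(2+22-2, 3+19-2, 6+18-2, …, 22+2-2, 27+0) = 28
One optimal plan: pieces 5 + 4 (1 cut) → $30 − $2 = $28.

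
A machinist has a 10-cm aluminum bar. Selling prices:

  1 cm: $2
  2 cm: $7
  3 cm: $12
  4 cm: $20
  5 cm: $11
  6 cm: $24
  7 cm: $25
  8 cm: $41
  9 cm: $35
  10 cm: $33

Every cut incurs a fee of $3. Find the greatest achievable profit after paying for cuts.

Build net[k] bottom-up: net[k] = max over allowed piece i of (p[i] + net[k−i]) − 3 per cut.
net[1] = 2
net[2] = 7
net[3] = 12
net[4] = 20
net[5] = 19  (first piece 1, then net[4]=20)
net[6] = 24  (first piece 2, then net[4]=20)
net[7] = 29  (first piece 3, then net[4]=20)
net[8] = 41
net[9] = 40  (first piece 1, then net[8]=41)
net[10] = 45  (first piece 2, then net[8]=41)
One optimal plan: pieces 8 + 2 (1 cut) → $48 − $3 = $45.

45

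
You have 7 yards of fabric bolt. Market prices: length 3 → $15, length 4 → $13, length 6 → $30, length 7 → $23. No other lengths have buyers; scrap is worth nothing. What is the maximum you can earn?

30

Consider every possible first cut. r[k] is the best of p[i]+r[k−i] over all sellable i≤k.
r[1] = 0
r[2] = 0
r[3] = 15
r[4] = max(15+0, 13+0) = 15
r[5] = max(15+0, 13+0) = 15
r[6] = max(15+15, 13+0, 30+0) = 30
r[7] = max(15+15, 13+15, 30+0, 23+0) = 30
One optimal cutting: pieces 3 + 3 with 1 yard of scrap → $30.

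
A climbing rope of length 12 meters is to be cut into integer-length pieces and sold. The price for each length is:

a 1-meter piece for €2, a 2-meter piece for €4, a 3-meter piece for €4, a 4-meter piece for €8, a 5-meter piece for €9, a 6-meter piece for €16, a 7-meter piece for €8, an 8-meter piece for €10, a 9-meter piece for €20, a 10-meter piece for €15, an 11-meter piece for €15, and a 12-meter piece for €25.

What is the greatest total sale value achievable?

Build v[k] bottom-up: v[k] = max over allowed piece i of (p[i] + v[k−i]).
v[1] = 2
v[2] = 4  (first piece 1, then v[1]=2)
v[3] = 6  (first piece 1, then v[2]=4)
v[4] = 8  (first piece 1, then v[3]=6)
v[5] = 10  (first piece 1, then v[4]=8)
v[6] = 16
v[7] = 18  (first piece 1, then v[6]=16)
v[8] = 20  (first piece 1, then v[7]=18)
v[9] = 22  (first piece 1, then v[8]=20)
v[10] = 24  (first piece 1, then v[9]=22)
v[11] = 26  (first piece 1, then v[10]=24)
v[12] = 32  (first piece 6, then v[6]=16)
One optimal cutting: 6 + 6 → €16 + €16 = €32.

32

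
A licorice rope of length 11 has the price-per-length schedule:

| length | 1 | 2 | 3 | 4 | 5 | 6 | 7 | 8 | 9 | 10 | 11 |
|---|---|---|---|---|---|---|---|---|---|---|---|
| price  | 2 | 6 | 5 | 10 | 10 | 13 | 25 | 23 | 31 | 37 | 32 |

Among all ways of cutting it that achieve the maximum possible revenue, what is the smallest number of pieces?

2

Consider every possible first cut. r[k] is the best of p[i]+r[k−i] over all sellable i≤k.
r[1] = 2
r[2] = max(2+2, 6+0) = 6
r[3] = max(2+6, 6+2, 5+0) = 8
r[4] = max(2+8, 6+6, 5+2, 10+0) = 12
r[5] = max(2+12, 6+8, 5+6, 10+2, 10+0) = 14
r[6] = max(2+14, 6+12, 5+8, 10+6, 10+2, 13+0) = 18
r[7] = max(2+18, 6+14, 5+12, …, 13+2, 25+0) = 25
r[8] = max(2+25, 6+18, 5+14, …, 25+2, 23+0) = 27
r[9] = max(2+27, 6+25, 5+18, …, 23+2, 31+0) = 31
r[10] = max(2+31, 6+27, 5+25, …, 31+2, 37+0) = 37
r[11] = max(2+37, 6+31, 5+27, …, 37+2, 32+0) = 39
Maximum revenue is ¢39.
Now minimize piece count subject to staying optimal: for each k, pieces[k] = 1 + min over i with p[i]+r[k−i]=r[k] of pieces[k−i].
pieces[8] = 2
pieces[9] = 1
pieces[10] = 1
pieces[11] = 2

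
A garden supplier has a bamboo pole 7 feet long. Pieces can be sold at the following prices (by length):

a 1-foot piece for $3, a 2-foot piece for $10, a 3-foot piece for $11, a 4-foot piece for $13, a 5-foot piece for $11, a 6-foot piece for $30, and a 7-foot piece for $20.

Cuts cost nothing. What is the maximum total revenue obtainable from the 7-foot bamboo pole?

Let best[k] be the best obtainable value from length k. For each k, try every first piece i and keep the best of price[i] + best[k−i].
best[1] = 3
best[2] = max(3+3, 10+0) = 10
best[3] = max(3+10, 10+3, 11+0) = 13
best[4] = max(3+13, 10+10, 11+3, 13+0) = 20
best[5] = max(3+20, 10+13, 11+10, 13+3, 11+0) = 23
best[6] = max(3+23, 10+20, 11+13, 13+10, 11+3, 30+0) = 30
best[7] = max(3+30, 10+23, 11+20, …, 30+3, 20+0) = 33
One optimal cutting: 2 + 2 + 2 + 1 → $10 + $10 + $10 + $3 = $33.

33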